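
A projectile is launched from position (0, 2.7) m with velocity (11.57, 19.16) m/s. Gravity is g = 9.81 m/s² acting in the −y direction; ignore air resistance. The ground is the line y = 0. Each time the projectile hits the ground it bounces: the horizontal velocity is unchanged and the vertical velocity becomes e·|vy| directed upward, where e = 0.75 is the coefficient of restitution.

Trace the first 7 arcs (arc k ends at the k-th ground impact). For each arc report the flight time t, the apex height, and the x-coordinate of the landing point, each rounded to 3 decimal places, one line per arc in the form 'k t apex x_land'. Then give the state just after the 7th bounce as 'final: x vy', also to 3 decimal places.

1 4.042 21.411 46.770
2 3.134 12.044 83.030
3 2.350 6.775 110.225
4 1.763 3.811 130.620
5 1.322 2.143 145.917
6 0.992 1.206 157.390
7 0.744 0.678 165.995
final: 165.995 2.736

Arc 1: start y=2.700, vy=19.160 → t=4.042, apex=21.411, x_land=46.770, impact vy=-20.496
  bounce: vy ← 0.75·20.496 = 15.372
Arc 2: start y=0.000, vy=15.372 → t=3.134, apex=12.044, x_land=83.030, impact vy=-15.372
  bounce: vy ← 0.75·15.372 = 11.529
Arc 3: start y=0.000, vy=11.529 → t=2.350, apex=6.775, x_land=110.225, impact vy=-11.529
  bounce: vy ← 0.75·11.529 = 8.647
Arc 4: start y=0.000, vy=8.647 → t=1.763, apex=3.811, x_land=130.620, impact vy=-8.647
  bounce: vy ← 0.75·8.647 = 6.485
Arc 5: start y=0.000, vy=6.485 → t=1.322, apex=2.143, x_land=145.917, impact vy=-6.485
  bounce: vy ← 0.75·6.485 = 4.864
Arc 6: start y=0.000, vy=4.864 → t=0.992, apex=1.206, x_land=157.390, impact vy=-4.864
  bounce: vy ← 0.75·4.864 = 3.648
Arc 7: start y=0.000, vy=3.648 → t=0.744, apex=0.678, x_land=165.995, impact vy=-3.648
  bounce: vy ← 0.75·3.648 = 2.736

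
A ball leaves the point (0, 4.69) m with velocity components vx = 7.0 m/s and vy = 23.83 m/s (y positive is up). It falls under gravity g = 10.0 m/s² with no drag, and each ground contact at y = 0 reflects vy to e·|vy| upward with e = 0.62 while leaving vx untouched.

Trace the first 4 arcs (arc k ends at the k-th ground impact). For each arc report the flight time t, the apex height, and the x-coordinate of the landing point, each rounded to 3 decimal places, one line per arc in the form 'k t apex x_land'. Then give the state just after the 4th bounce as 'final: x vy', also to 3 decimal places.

Arc 1: start y=4.690, vy=23.830 → t=4.955, apex=33.083, x_land=34.687, impact vy=-25.723
  bounce: vy ← 0.62·25.723 = 15.948
Arc 2: start y=0.000, vy=15.948 → t=3.190, apex=12.717, x_land=57.015, impact vy=-15.948
  bounce: vy ← 0.62·15.948 = 9.888
Arc 3: start y=0.000, vy=9.888 → t=1.978, apex=4.889, x_land=70.858, impact vy=-9.888
  bounce: vy ← 0.62·9.888 = 6.130
Arc 4: start y=0.000, vy=6.130 → t=1.226, apex=1.879, x_land=79.440, impact vy=-6.130
  bounce: vy ← 0.62·6.130 = 3.801

1 4.955 33.083 34.687
2 3.190 12.717 57.015
3 1.978 4.889 70.858
4 1.226 1.879 79.440
final: 79.440 3.801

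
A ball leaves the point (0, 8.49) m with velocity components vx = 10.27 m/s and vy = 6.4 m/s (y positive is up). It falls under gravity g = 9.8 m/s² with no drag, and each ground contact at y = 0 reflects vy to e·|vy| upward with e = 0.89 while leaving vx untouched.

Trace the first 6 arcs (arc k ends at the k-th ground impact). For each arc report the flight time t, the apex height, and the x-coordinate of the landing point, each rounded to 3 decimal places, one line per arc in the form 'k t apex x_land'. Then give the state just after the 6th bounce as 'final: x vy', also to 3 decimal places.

Arc 1: start y=8.490, vy=6.400 → t=2.122, apex=10.580, x_land=21.798, impact vy=-14.400
  bounce: vy ← 0.89·14.400 = 12.816
Arc 2: start y=0.000, vy=12.816 → t=2.616, apex=8.380, x_land=48.659, impact vy=-12.816
  bounce: vy ← 0.89·12.816 = 11.406
Arc 3: start y=0.000, vy=11.406 → t=2.328, apex=6.638, x_land=72.566, impact vy=-11.406
  bounce: vy ← 0.89·11.406 = 10.152
Arc 4: start y=0.000, vy=10.152 → t=2.072, apex=5.258, x_land=93.843, impact vy=-10.152
  bounce: vy ← 0.89·10.152 = 9.035
Arc 5: start y=0.000, vy=9.035 → t=1.844, apex=4.165, x_land=112.780, impact vy=-9.035
  bounce: vy ← 0.89·9.035 = 8.041
Arc 6: start y=0.000, vy=8.041 → t=1.641, apex=3.299, x_land=129.633, impact vy=-8.041
  bounce: vy ← 0.89·8.041 = 7.157

1 2.122 10.580 21.798
2 2.616 8.380 48.659
3 2.328 6.638 72.566
4 2.072 5.258 93.843
5 1.844 4.165 112.780
6 1.641 3.299 129.633
final: 129.633 7.157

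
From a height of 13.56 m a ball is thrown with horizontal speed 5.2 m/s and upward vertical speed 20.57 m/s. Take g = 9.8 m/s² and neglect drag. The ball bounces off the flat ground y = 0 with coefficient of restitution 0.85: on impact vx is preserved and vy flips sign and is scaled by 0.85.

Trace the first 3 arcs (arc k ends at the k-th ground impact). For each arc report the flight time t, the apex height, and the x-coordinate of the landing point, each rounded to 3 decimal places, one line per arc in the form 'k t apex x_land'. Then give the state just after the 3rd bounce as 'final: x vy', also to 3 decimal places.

Arc 1: start y=13.560, vy=20.570 → t=4.777, apex=35.148, x_land=24.842, impact vy=-26.247
  bounce: vy ← 0.85·26.247 = 22.310
Arc 2: start y=0.000, vy=22.310 → t=4.553, apex=25.394, x_land=48.517, impact vy=-22.310
  bounce: vy ← 0.85·22.310 = 18.963
Arc 3: start y=0.000, vy=18.963 → t=3.870, apex=18.347, x_land=68.642, impact vy=-18.963
  bounce: vy ← 0.85·18.963 = 16.119

1 4.777 35.148 24.842
2 4.553 25.394 48.517
3 3.870 18.347 68.642
final: 68.642 16.119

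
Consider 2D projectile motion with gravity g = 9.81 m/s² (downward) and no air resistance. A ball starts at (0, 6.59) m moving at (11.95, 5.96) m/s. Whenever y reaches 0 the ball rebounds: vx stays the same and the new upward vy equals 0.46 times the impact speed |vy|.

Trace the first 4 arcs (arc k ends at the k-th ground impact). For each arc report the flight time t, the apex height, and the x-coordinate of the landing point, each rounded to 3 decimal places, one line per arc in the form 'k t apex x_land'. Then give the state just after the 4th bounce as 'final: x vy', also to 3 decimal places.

1 1.916 8.400 22.899
2 1.204 1.778 37.286
3 0.554 0.376 43.905
4 0.255 0.080 46.949
final: 46.949 0.575

Arc 1: start y=6.590, vy=5.960 → t=1.916, apex=8.400, x_land=22.899, impact vy=-12.838
  bounce: vy ← 0.46·12.838 = 5.906
Arc 2: start y=0.000, vy=5.906 → t=1.204, apex=1.778, x_land=37.286, impact vy=-5.906
  bounce: vy ← 0.46·5.906 = 2.717
Arc 3: start y=0.000, vy=2.717 → t=0.554, apex=0.376, x_land=43.905, impact vy=-2.717
  bounce: vy ← 0.46·2.717 = 1.250
Arc 4: start y=0.000, vy=1.250 → t=0.255, apex=0.080, x_land=46.949, impact vy=-1.250
  bounce: vy ← 0.46·1.250 = 0.575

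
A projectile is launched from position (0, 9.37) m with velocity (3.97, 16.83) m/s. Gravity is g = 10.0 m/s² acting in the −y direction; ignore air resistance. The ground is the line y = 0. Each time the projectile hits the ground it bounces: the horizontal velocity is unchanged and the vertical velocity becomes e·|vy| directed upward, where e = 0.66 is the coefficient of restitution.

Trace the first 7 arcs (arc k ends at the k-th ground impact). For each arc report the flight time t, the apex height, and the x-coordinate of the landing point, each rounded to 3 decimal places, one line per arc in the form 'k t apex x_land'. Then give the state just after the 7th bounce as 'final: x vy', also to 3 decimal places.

1 3.852 23.532 15.294
2 2.864 10.251 26.663
3 1.890 4.465 34.166
4 1.247 1.945 39.119
5 0.823 0.847 42.387
6 0.543 0.369 44.544
7 0.359 0.161 45.968
final: 45.968 1.183

Arc 1: start y=9.370, vy=16.830 → t=3.852, apex=23.532, x_land=15.294, impact vy=-21.694
  bounce: vy ← 0.66·21.694 = 14.318
Arc 2: start y=0.000, vy=14.318 → t=2.864, apex=10.251, x_land=26.663, impact vy=-14.318
  bounce: vy ← 0.66·14.318 = 9.450
Arc 3: start y=0.000, vy=9.450 → t=1.890, apex=4.465, x_land=34.166, impact vy=-9.450
  bounce: vy ← 0.66·9.450 = 6.237
Arc 4: start y=0.000, vy=6.237 → t=1.247, apex=1.945, x_land=39.119, impact vy=-6.237
  bounce: vy ← 0.66·6.237 = 4.116
Arc 5: start y=0.000, vy=4.116 → t=0.823, apex=0.847, x_land=42.387, impact vy=-4.116
  bounce: vy ← 0.66·4.116 = 2.717
Arc 6: start y=0.000, vy=2.717 → t=0.543, apex=0.369, x_land=44.544, impact vy=-2.717
  bounce: vy ← 0.66·2.717 = 1.793
Arc 7: start y=0.000, vy=1.793 → t=0.359, apex=0.161, x_land=45.968, impact vy=-1.793
  bounce: vy ← 0.66·1.793 = 1.183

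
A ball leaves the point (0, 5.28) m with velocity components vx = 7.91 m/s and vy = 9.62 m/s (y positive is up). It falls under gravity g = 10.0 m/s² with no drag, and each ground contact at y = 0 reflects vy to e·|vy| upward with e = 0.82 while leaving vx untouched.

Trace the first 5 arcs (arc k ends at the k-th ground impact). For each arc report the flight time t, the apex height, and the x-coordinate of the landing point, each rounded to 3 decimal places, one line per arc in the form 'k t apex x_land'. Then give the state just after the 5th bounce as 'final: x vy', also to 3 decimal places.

1 2.370 9.907 18.744
2 2.309 6.662 37.004
3 1.893 4.479 51.978
4 1.552 3.012 64.256
5 1.273 2.025 74.324
final: 74.324 5.219

Arc 1: start y=5.280, vy=9.620 → t=2.370, apex=9.907, x_land=18.744, impact vy=-14.076
  bounce: vy ← 0.82·14.076 = 11.543
Arc 2: start y=0.000, vy=11.543 → t=2.309, apex=6.662, x_land=37.004, impact vy=-11.543
  bounce: vy ← 0.82·11.543 = 9.465
Arc 3: start y=0.000, vy=9.465 → t=1.893, apex=4.479, x_land=51.978, impact vy=-9.465
  bounce: vy ← 0.82·9.465 = 7.761
Arc 4: start y=0.000, vy=7.761 → t=1.552, apex=3.012, x_land=64.256, impact vy=-7.761
  bounce: vy ← 0.82·7.761 = 6.364
Arc 5: start y=0.000, vy=6.364 → t=1.273, apex=2.025, x_land=74.324, impact vy=-6.364
  bounce: vy ← 0.82·6.364 = 5.219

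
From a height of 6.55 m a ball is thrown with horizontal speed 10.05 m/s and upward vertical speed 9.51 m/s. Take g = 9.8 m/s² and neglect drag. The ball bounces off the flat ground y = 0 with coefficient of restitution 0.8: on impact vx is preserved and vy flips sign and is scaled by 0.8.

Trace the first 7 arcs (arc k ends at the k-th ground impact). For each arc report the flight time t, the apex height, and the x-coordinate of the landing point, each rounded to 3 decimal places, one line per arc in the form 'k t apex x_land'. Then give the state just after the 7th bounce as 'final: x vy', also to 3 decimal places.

Arc 1: start y=6.550, vy=9.510 → t=2.480, apex=11.164, x_land=24.923, impact vy=-14.793
  bounce: vy ← 0.8·14.793 = 11.834
Arc 2: start y=0.000, vy=11.834 → t=2.415, apex=7.145, x_land=49.194, impact vy=-11.834
  bounce: vy ← 0.8·11.834 = 9.467
Arc 3: start y=0.000, vy=9.467 → t=1.932, apex=4.573, x_land=68.612, impact vy=-9.467
  bounce: vy ← 0.8·9.467 = 7.574
Arc 4: start y=0.000, vy=7.574 → t=1.546, apex=2.927, x_land=84.146, impact vy=-7.574
  bounce: vy ← 0.8·7.574 = 6.059
Arc 5: start y=0.000, vy=6.059 → t=1.237, apex=1.873, x_land=96.573, impact vy=-6.059
  bounce: vy ← 0.8·6.059 = 4.847
Arc 6: start y=0.000, vy=4.847 → t=0.989, apex=1.199, x_land=106.515, impact vy=-4.847
  bounce: vy ← 0.8·4.847 = 3.878
Arc 7: start y=0.000, vy=3.878 → t=0.791, apex=0.767, x_land=114.468, impact vy=-3.878
  bounce: vy ← 0.8·3.878 = 3.102

1 2.480 11.164 24.923
2 2.415 7.145 49.194
3 1.932 4.573 68.612
4 1.546 2.927 84.146
5 1.237 1.873 96.573
6 0.989 1.199 106.515
7 0.791 0.767 114.468
final: 114.468 3.102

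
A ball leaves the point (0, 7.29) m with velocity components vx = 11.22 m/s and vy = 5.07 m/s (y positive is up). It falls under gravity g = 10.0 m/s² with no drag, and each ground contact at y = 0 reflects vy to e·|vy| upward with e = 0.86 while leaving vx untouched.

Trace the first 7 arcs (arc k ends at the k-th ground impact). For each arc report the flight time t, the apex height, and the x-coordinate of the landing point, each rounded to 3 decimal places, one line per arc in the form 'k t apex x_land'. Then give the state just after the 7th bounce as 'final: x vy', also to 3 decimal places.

Arc 1: start y=7.290, vy=5.070 → t=1.817, apex=8.575, x_land=20.382, impact vy=-13.096
  bounce: vy ← 0.86·13.096 = 11.263
Arc 2: start y=0.000, vy=11.263 → t=2.253, apex=6.342, x_land=45.655, impact vy=-11.263
  bounce: vy ← 0.86·11.263 = 9.686
Arc 3: start y=0.000, vy=9.686 → t=1.937, apex=4.691, x_land=67.390, impact vy=-9.686
  bounce: vy ← 0.86·9.686 = 8.330
Arc 4: start y=0.000, vy=8.330 → t=1.666, apex=3.469, x_land=86.082, impact vy=-8.330
  bounce: vy ← 0.86·8.330 = 7.164
Arc 5: start y=0.000, vy=7.164 → t=1.433, apex=2.566, x_land=102.157, impact vy=-7.164
  bounce: vy ← 0.86·7.164 = 6.161
Arc 6: start y=0.000, vy=6.161 → t=1.232, apex=1.898, x_land=115.982, impact vy=-6.161
  bounce: vy ← 0.86·6.161 = 5.298
Arc 7: start y=0.000, vy=5.298 → t=1.060, apex=1.404, x_land=127.871, impact vy=-5.298
  bounce: vy ← 0.86·5.298 = 4.556

1 1.817 8.575 20.382
2 2.253 6.342 45.655
3 1.937 4.691 67.390
4 1.666 3.469 86.082
5 1.433 2.566 102.157
6 1.232 1.898 115.982
7 1.060 1.404 127.871
final: 127.871 4.556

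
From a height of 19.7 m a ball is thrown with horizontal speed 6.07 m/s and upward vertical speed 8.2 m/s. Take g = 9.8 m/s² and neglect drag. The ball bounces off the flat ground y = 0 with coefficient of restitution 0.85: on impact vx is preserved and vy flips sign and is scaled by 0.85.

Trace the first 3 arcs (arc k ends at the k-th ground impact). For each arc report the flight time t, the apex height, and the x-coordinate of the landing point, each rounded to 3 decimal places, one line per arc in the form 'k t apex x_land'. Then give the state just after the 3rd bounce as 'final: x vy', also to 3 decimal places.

1 3.009 23.131 18.267
2 3.694 16.712 40.687
3 3.140 12.074 59.744
final: 59.744 13.076

Arc 1: start y=19.700, vy=8.200 → t=3.009, apex=23.131, x_land=18.267, impact vy=-21.292
  bounce: vy ← 0.85·21.292 = 18.098
Arc 2: start y=0.000, vy=18.098 → t=3.694, apex=16.712, x_land=40.687, impact vy=-18.098
  bounce: vy ← 0.85·18.098 = 15.384
Arc 3: start y=0.000, vy=15.384 → t=3.140, apex=12.074, x_land=59.744, impact vy=-15.384
  bounce: vy ← 0.85·15.384 = 13.076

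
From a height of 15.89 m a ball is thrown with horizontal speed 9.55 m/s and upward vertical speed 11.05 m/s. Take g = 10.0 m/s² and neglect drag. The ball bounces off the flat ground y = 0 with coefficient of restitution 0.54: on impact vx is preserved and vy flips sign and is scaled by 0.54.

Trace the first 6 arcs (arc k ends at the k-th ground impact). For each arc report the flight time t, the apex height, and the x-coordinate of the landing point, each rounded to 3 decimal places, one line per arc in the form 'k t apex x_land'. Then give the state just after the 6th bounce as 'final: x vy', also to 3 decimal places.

Arc 1: start y=15.890, vy=11.050 → t=3.202, apex=21.995, x_land=30.583, impact vy=-20.974
  bounce: vy ← 0.54·20.974 = 11.326
Arc 2: start y=0.000, vy=11.326 → t=2.265, apex=6.414, x_land=52.215, impact vy=-11.326
  bounce: vy ← 0.54·11.326 = 6.116
Arc 3: start y=0.000, vy=6.116 → t=1.223, apex=1.870, x_land=63.897, impact vy=-6.116
  bounce: vy ← 0.54·6.116 = 3.303
Arc 4: start y=0.000, vy=3.303 → t=0.661, apex=0.545, x_land=70.205, impact vy=-3.303
  bounce: vy ← 0.54·3.303 = 1.783
Arc 5: start y=0.000, vy=1.783 → t=0.357, apex=0.159, x_land=73.611, impact vy=-1.783
  bounce: vy ← 0.54·1.783 = 0.963
Arc 6: start y=0.000, vy=0.963 → t=0.193, apex=0.046, x_land=75.450, impact vy=-0.963
  bounce: vy ← 0.54·0.963 = 0.520

1 3.202 21.995 30.583
2 2.265 6.414 52.215
3 1.223 1.870 63.897
4 0.661 0.545 70.205
5 0.357 0.159 73.611
6 0.193 0.046 75.450
final: 75.450 0.520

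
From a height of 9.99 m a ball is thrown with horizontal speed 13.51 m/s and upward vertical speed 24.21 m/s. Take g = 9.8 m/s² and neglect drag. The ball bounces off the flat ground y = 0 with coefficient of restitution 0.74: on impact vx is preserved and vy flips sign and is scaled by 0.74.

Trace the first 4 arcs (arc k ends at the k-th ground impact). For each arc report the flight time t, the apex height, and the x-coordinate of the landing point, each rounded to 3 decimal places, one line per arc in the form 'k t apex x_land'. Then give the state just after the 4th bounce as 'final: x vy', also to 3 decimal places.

1 5.324 39.894 71.924
2 4.223 21.846 128.977
3 3.125 11.963 171.195
4 2.313 6.551 202.437
final: 202.437 8.385

Arc 1: start y=9.990, vy=24.210 → t=5.324, apex=39.894, x_land=71.924, impact vy=-27.963
  bounce: vy ← 0.74·27.963 = 20.693
Arc 2: start y=0.000, vy=20.693 → t=4.223, apex=21.846, x_land=128.977, impact vy=-20.693
  bounce: vy ← 0.74·20.693 = 15.313
Arc 3: start y=0.000, vy=15.313 → t=3.125, apex=11.963, x_land=171.195, impact vy=-15.313
  bounce: vy ← 0.74·15.313 = 11.331
Arc 4: start y=0.000, vy=11.331 → t=2.313, apex=6.551, x_land=202.437, impact vy=-11.331
  bounce: vy ← 0.74·11.331 = 8.385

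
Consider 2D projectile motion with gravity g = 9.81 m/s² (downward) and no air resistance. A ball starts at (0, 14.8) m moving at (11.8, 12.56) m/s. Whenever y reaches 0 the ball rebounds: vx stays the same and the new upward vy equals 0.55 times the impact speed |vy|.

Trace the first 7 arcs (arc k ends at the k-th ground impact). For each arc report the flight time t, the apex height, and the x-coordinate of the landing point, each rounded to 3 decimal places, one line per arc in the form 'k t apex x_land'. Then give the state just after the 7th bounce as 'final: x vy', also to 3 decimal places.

1 3.438 22.840 40.571
2 2.374 6.909 68.581
3 1.306 2.090 83.986
4 0.718 0.632 92.459
5 0.395 0.191 97.119
6 0.217 0.058 99.682
7 0.119 0.018 101.092
final: 101.092 0.322

Arc 1: start y=14.800, vy=12.560 → t=3.438, apex=22.840, x_land=40.571, impact vy=-21.169
  bounce: vy ← 0.55·21.169 = 11.643
Arc 2: start y=0.000, vy=11.643 → t=2.374, apex=6.909, x_land=68.581, impact vy=-11.643
  bounce: vy ← 0.55·11.643 = 6.404
Arc 3: start y=0.000, vy=6.404 → t=1.306, apex=2.090, x_land=83.986, impact vy=-6.404
  bounce: vy ← 0.55·6.404 = 3.522
Arc 4: start y=0.000, vy=3.522 → t=0.718, apex=0.632, x_land=92.459, impact vy=-3.522
  bounce: vy ← 0.55·3.522 = 1.937
Arc 5: start y=0.000, vy=1.937 → t=0.395, apex=0.191, x_land=97.119, impact vy=-1.937
  bounce: vy ← 0.55·1.937 = 1.065
Arc 6: start y=0.000, vy=1.065 → t=0.217, apex=0.058, x_land=99.682, impact vy=-1.065
  bounce: vy ← 0.55·1.065 = 0.586
Arc 7: start y=0.000, vy=0.586 → t=0.119, apex=0.018, x_land=101.092, impact vy=-0.586
  bounce: vy ← 0.55·0.586 = 0.322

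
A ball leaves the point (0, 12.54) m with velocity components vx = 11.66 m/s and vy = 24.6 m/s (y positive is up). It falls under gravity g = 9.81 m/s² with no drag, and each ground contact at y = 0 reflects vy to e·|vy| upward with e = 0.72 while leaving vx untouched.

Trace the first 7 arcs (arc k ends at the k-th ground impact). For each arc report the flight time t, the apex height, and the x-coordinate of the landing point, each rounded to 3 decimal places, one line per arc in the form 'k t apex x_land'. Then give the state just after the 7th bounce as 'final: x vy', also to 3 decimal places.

Arc 1: start y=12.540, vy=24.600 → t=5.482, apex=43.384, x_land=63.916, impact vy=-29.175
  bounce: vy ← 0.72·29.175 = 21.006
Arc 2: start y=0.000, vy=21.006 → t=4.283, apex=22.490, x_land=113.852, impact vy=-21.006
  bounce: vy ← 0.72·21.006 = 15.124
Arc 3: start y=0.000, vy=15.124 → t=3.083, apex=11.659, x_land=149.805, impact vy=-15.124
  bounce: vy ← 0.72·15.124 = 10.890
Arc 4: start y=0.000, vy=10.890 → t=2.220, apex=6.044, x_land=175.691, impact vy=-10.890
  bounce: vy ← 0.72·10.890 = 7.841
Arc 5: start y=0.000, vy=7.841 → t=1.598, apex=3.133, x_land=194.329, impact vy=-7.841
  bounce: vy ← 0.72·7.841 = 5.645
Arc 6: start y=0.000, vy=5.645 → t=1.151, apex=1.624, x_land=207.749, impact vy=-5.645
  bounce: vy ← 0.72·5.645 = 4.065
Arc 7: start y=0.000, vy=4.065 → t=0.829, apex=0.842, x_land=217.411, impact vy=-4.065
  bounce: vy ← 0.72·4.065 = 2.926

1 5.482 43.384 63.916
2 4.283 22.490 113.852
3 3.083 11.659 149.805
4 2.220 6.044 175.691
5 1.598 3.133 194.329
6 1.151 1.624 207.749
7 0.829 0.842 217.411
final: 217.411 2.926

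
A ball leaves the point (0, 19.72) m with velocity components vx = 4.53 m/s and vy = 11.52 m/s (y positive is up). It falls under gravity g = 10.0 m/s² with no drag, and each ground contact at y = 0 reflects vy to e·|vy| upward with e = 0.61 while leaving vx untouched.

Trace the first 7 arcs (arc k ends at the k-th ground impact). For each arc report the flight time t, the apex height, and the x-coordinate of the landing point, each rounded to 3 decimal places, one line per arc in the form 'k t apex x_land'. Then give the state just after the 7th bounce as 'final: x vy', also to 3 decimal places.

Arc 1: start y=19.720, vy=11.520 → t=3.448, apex=26.356, x_land=15.619, impact vy=-22.959
  bounce: vy ← 0.61·22.959 = 14.005
Arc 2: start y=0.000, vy=14.005 → t=2.801, apex=9.807, x_land=28.307, impact vy=-14.005
  bounce: vy ← 0.61·14.005 = 8.543
Arc 3: start y=0.000, vy=8.543 → t=1.709, apex=3.649, x_land=36.047, impact vy=-8.543
  bounce: vy ← 0.61·8.543 = 5.211
Arc 4: start y=0.000, vy=5.211 → t=1.042, apex=1.358, x_land=40.769, impact vy=-5.211
  bounce: vy ← 0.61·5.211 = 3.179
Arc 5: start y=0.000, vy=3.179 → t=0.636, apex=0.505, x_land=43.649, impact vy=-3.179
  bounce: vy ← 0.61·3.179 = 1.939
Arc 6: start y=0.000, vy=1.939 → t=0.388, apex=0.188, x_land=45.406, impact vy=-1.939
  bounce: vy ← 0.61·1.939 = 1.183
Arc 7: start y=0.000, vy=1.183 → t=0.237, apex=0.070, x_land=46.477, impact vy=-1.183
  bounce: vy ← 0.61·1.183 = 0.722

1 3.448 26.356 15.619
2 2.801 9.807 28.307
3 1.709 3.649 36.047
4 1.042 1.358 40.769
5 0.636 0.505 43.649
6 0.388 0.188 45.406
7 0.237 0.070 46.477
final: 46.477 0.722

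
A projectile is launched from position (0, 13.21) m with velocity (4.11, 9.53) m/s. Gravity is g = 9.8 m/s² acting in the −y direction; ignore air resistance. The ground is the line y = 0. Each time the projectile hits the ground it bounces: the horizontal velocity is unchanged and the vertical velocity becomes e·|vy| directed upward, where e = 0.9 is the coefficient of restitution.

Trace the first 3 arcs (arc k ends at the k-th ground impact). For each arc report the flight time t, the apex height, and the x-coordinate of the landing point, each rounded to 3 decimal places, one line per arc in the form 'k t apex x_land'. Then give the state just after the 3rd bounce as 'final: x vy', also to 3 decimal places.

Arc 1: start y=13.210, vy=9.530 → t=2.881, apex=17.844, x_land=11.840, impact vy=-18.701
  bounce: vy ← 0.9·18.701 = 16.831
Arc 2: start y=0.000, vy=16.831 → t=3.435, apex=14.453, x_land=25.957, impact vy=-16.831
  bounce: vy ← 0.9·16.831 = 15.148
Arc 3: start y=0.000, vy=15.148 → t=3.091, apex=11.707, x_land=38.663, impact vy=-15.148
  bounce: vy ← 0.9·15.148 = 13.633

1 2.881 17.844 11.840
2 3.435 14.453 25.957
3 3.091 11.707 38.663
final: 38.663 13.633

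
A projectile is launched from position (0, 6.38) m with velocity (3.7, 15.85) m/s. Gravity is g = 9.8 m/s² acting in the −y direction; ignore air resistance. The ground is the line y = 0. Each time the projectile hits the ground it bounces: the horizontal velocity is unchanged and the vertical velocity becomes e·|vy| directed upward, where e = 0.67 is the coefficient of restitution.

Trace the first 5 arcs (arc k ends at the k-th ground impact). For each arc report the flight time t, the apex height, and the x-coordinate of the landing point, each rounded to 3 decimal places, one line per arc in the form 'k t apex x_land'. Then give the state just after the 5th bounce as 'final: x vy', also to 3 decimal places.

1 3.597 19.197 13.308
2 2.652 8.618 23.121
3 1.777 3.869 29.697
4 1.191 1.737 34.102
5 0.798 0.780 37.054
final: 37.054 2.619

Arc 1: start y=6.380, vy=15.850 → t=3.597, apex=19.197, x_land=13.308, impact vy=-19.398
  bounce: vy ← 0.67·19.398 = 12.996
Arc 2: start y=0.000, vy=12.996 → t=2.652, apex=8.618, x_land=23.121, impact vy=-12.996
  bounce: vy ← 0.67·12.996 = 8.708
Arc 3: start y=0.000, vy=8.708 → t=1.777, apex=3.869, x_land=29.697, impact vy=-8.708
  bounce: vy ← 0.67·8.708 = 5.834
Arc 4: start y=0.000, vy=5.834 → t=1.191, apex=1.737, x_land=34.102, impact vy=-5.834
  bounce: vy ← 0.67·5.834 = 3.909
Arc 5: start y=0.000, vy=3.909 → t=0.798, apex=0.780, x_land=37.054, impact vy=-3.909
  bounce: vy ← 0.67·3.909 = 2.619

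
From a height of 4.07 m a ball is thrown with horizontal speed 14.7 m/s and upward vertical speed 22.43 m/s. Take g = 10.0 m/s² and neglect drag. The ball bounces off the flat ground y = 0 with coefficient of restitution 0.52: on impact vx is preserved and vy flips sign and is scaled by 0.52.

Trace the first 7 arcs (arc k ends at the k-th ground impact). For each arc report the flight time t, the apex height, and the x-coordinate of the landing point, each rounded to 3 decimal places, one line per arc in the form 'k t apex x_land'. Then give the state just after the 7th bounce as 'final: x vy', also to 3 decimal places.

1 4.661 29.225 68.512
2 2.514 7.903 105.473
3 1.307 2.137 124.692
4 0.680 0.578 134.687
5 0.354 0.156 139.884
6 0.184 0.042 142.586
7 0.096 0.011 143.991
final: 143.991 0.249

Arc 1: start y=4.070, vy=22.430 → t=4.661, apex=29.225, x_land=68.512, impact vy=-24.177
  bounce: vy ← 0.52·24.177 = 12.572
Arc 2: start y=0.000, vy=12.572 → t=2.514, apex=7.903, x_land=105.473, impact vy=-12.572
  bounce: vy ← 0.52·12.572 = 6.537
Arc 3: start y=0.000, vy=6.537 → t=1.307, apex=2.137, x_land=124.692, impact vy=-6.537
  bounce: vy ← 0.52·6.537 = 3.399
Arc 4: start y=0.000, vy=3.399 → t=0.680, apex=0.578, x_land=134.687, impact vy=-3.399
  bounce: vy ← 0.52·3.399 = 1.768
Arc 5: start y=0.000, vy=1.768 → t=0.354, apex=0.156, x_land=139.884, impact vy=-1.768
  bounce: vy ← 0.52·1.768 = 0.919
Arc 6: start y=0.000, vy=0.919 → t=0.184, apex=0.042, x_land=142.586, impact vy=-0.919
  bounce: vy ← 0.52·0.919 = 0.478
Arc 7: start y=0.000, vy=0.478 → t=0.096, apex=0.011, x_land=143.991, impact vy=-0.478
  bounce: vy ← 0.52·0.478 = 0.249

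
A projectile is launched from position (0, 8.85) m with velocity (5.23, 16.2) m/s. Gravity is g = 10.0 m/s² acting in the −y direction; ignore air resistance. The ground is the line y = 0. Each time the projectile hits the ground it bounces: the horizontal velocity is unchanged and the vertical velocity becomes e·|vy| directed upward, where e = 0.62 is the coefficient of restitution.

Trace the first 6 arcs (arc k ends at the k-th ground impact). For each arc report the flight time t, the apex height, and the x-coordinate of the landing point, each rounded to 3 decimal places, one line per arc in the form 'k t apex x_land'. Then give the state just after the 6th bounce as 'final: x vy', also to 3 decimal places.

1 3.716 21.972 19.436
2 2.599 8.446 33.031
3 1.612 3.247 41.460
4 0.999 1.248 46.686
5 0.620 0.480 49.926
6 0.384 0.184 51.934
final: 51.934 1.191

Arc 1: start y=8.850, vy=16.200 → t=3.716, apex=21.972, x_land=19.436, impact vy=-20.963
  bounce: vy ← 0.62·20.963 = 12.997
Arc 2: start y=0.000, vy=12.997 → t=2.599, apex=8.446, x_land=33.031, impact vy=-12.997
  bounce: vy ← 0.62·12.997 = 8.058
Arc 3: start y=0.000, vy=8.058 → t=1.612, apex=3.247, x_land=41.460, impact vy=-8.058
  bounce: vy ← 0.62·8.058 = 4.996
Arc 4: start y=0.000, vy=4.996 → t=0.999, apex=1.248, x_land=46.686, impact vy=-4.996
  bounce: vy ← 0.62·4.996 = 3.098
Arc 5: start y=0.000, vy=3.098 → t=0.620, apex=0.480, x_land=49.926, impact vy=-3.098
  bounce: vy ← 0.62·3.098 = 1.920
Arc 6: start y=0.000, vy=1.920 → t=0.384, apex=0.184, x_land=51.934, impact vy=-1.920
  bounce: vy ← 0.62·1.920 = 1.191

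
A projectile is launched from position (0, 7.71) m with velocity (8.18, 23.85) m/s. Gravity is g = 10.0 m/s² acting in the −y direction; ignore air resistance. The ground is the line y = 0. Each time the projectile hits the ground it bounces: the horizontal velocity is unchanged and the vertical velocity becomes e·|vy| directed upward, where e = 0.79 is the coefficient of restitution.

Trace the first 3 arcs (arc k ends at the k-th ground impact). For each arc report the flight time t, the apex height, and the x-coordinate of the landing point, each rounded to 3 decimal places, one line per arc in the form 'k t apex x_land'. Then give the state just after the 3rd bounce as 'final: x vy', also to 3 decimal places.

Arc 1: start y=7.710, vy=23.850 → t=5.074, apex=36.151, x_land=41.505, impact vy=-26.889
  bounce: vy ← 0.79·26.889 = 21.242
Arc 2: start y=0.000, vy=21.242 → t=4.248, apex=22.562, x_land=76.257, impact vy=-21.242
  bounce: vy ← 0.79·21.242 = 16.781
Arc 3: start y=0.000, vy=16.781 → t=3.356, apex=14.081, x_land=103.712, impact vy=-16.781
  bounce: vy ← 0.79·16.781 = 13.257

1 5.074 36.151 41.505
2 4.248 22.562 76.257
3 3.356 14.081 103.712
final: 103.712 13.257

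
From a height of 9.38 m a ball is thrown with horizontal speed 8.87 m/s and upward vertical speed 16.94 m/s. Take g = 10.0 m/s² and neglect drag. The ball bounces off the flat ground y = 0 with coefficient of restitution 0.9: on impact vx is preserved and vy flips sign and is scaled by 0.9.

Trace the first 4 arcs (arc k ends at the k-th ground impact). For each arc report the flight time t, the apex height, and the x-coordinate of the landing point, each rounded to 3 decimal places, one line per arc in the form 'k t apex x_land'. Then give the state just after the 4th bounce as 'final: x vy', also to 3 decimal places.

1 3.872 23.728 34.349
2 3.921 19.220 69.130
3 3.529 15.568 100.433
4 3.176 12.610 128.605
final: 128.605 14.293

Arc 1: start y=9.380, vy=16.940 → t=3.872, apex=23.728, x_land=34.349, impact vy=-21.784
  bounce: vy ← 0.9·21.784 = 19.606
Arc 2: start y=0.000, vy=19.606 → t=3.921, apex=19.220, x_land=69.130, impact vy=-19.606
  bounce: vy ← 0.9·19.606 = 17.645
Arc 3: start y=0.000, vy=17.645 → t=3.529, apex=15.568, x_land=100.433, impact vy=-17.645
  bounce: vy ← 0.9·17.645 = 15.881
Arc 4: start y=0.000, vy=15.881 → t=3.176, apex=12.610, x_land=128.605, impact vy=-15.881
  bounce: vy ← 0.9·15.881 = 14.293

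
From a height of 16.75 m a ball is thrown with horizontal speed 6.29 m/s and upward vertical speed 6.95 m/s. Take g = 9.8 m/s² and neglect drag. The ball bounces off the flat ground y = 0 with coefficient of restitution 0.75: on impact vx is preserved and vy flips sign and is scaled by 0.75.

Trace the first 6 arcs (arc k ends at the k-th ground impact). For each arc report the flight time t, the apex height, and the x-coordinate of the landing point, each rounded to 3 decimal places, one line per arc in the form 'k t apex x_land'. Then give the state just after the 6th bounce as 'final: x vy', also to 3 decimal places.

1 2.689 19.214 16.916
2 2.970 10.808 35.600
3 2.228 6.080 49.612
4 1.671 3.420 60.122
5 1.253 1.924 68.004
6 0.940 1.082 73.916
final: 73.916 3.454

Arc 1: start y=16.750, vy=6.950 → t=2.689, apex=19.214, x_land=16.916, impact vy=-19.406
  bounce: vy ← 0.75·19.406 = 14.555
Arc 2: start y=0.000, vy=14.555 → t=2.970, apex=10.808, x_land=35.600, impact vy=-14.555
  bounce: vy ← 0.75·14.555 = 10.916
Arc 3: start y=0.000, vy=10.916 → t=2.228, apex=6.080, x_land=49.612, impact vy=-10.916
  bounce: vy ← 0.75·10.916 = 8.187
Arc 4: start y=0.000, vy=8.187 → t=1.671, apex=3.420, x_land=60.122, impact vy=-8.187
  bounce: vy ← 0.75·8.187 = 6.140
Arc 5: start y=0.000, vy=6.140 → t=1.253, apex=1.924, x_land=68.004, impact vy=-6.140
  bounce: vy ← 0.75·6.140 = 4.605
Arc 6: start y=0.000, vy=4.605 → t=0.940, apex=1.082, x_land=73.916, impact vy=-4.605
  bounce: vy ← 0.75·4.605 = 3.454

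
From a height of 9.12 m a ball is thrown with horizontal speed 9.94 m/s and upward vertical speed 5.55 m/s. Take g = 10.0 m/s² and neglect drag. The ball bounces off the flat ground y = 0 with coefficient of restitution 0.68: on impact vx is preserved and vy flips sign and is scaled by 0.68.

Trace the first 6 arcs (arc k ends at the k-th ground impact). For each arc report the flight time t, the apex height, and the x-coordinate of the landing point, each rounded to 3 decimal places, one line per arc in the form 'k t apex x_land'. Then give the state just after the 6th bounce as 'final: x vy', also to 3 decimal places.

Arc 1: start y=9.120, vy=5.550 → t=2.015, apex=10.660, x_land=20.031, impact vy=-14.601
  bounce: vy ← 0.68·14.601 = 9.929
Arc 2: start y=0.000, vy=9.929 → t=1.986, apex=4.929, x_land=39.769, impact vy=-9.929
  bounce: vy ← 0.68·9.929 = 6.752
Arc 3: start y=0.000, vy=6.752 → t=1.350, apex=2.279, x_land=53.192, impact vy=-6.752
  bounce: vy ← 0.68·6.752 = 4.591
Arc 4: start y=0.000, vy=4.591 → t=0.918, apex=1.054, x_land=62.319, impact vy=-4.591
  bounce: vy ← 0.68·4.591 = 3.122
Arc 5: start y=0.000, vy=3.122 → t=0.624, apex=0.487, x_land=68.526, impact vy=-3.122
  bounce: vy ← 0.68·3.122 = 2.123
Arc 6: start y=0.000, vy=2.123 → t=0.425, apex=0.225, x_land=72.746, impact vy=-2.123
  bounce: vy ← 0.68·2.123 = 1.444

1 2.015 10.660 20.031
2 1.986 4.929 39.769
3 1.350 2.279 53.192
4 0.918 1.054 62.319
5 0.624 0.487 68.526
6 0.425 0.225 72.746
final: 72.746 1.444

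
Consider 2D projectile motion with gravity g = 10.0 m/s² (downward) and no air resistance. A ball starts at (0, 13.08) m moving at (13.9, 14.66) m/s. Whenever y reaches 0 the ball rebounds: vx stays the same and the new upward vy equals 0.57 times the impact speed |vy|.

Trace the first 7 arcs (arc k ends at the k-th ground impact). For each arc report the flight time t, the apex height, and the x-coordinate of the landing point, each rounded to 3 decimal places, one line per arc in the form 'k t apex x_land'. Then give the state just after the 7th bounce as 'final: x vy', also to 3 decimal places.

Arc 1: start y=13.080, vy=14.660 → t=3.649, apex=23.826, x_land=50.720, impact vy=-21.829
  bounce: vy ← 0.57·21.829 = 12.443
Arc 2: start y=0.000, vy=12.443 → t=2.489, apex=7.741, x_land=85.311, impact vy=-12.443
  bounce: vy ← 0.57·12.443 = 7.092
Arc 3: start y=0.000, vy=7.092 → t=1.418, apex=2.515, x_land=105.027, impact vy=-7.092
  bounce: vy ← 0.57·7.092 = 4.043
Arc 4: start y=0.000, vy=4.043 → t=0.809, apex=0.817, x_land=116.266, impact vy=-4.043
  bounce: vy ← 0.57·4.043 = 2.304
Arc 5: start y=0.000, vy=2.304 → t=0.461, apex=0.265, x_land=122.672, impact vy=-2.304
  bounce: vy ← 0.57·2.304 = 1.313
Arc 6: start y=0.000, vy=1.313 → t=0.263, apex=0.086, x_land=126.323, impact vy=-1.313
  bounce: vy ← 0.57·1.313 = 0.749
Arc 7: start y=0.000, vy=0.749 → t=0.150, apex=0.028, x_land=128.404, impact vy=-0.749
  bounce: vy ← 0.57·0.749 = 0.427

1 3.649 23.826 50.720
2 2.489 7.741 85.311
3 1.418 2.515 105.027
4 0.809 0.817 116.266
5 0.461 0.265 122.672
6 0.263 0.086 126.323
7 0.150 0.028 128.404
final: 128.404 0.427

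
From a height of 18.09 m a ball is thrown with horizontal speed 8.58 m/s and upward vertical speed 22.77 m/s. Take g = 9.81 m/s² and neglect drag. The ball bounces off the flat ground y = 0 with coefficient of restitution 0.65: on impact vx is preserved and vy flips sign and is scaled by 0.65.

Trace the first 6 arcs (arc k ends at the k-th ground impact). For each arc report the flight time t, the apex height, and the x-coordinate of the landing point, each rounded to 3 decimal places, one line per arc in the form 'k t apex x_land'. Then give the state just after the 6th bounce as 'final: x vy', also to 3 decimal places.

1 5.334 44.516 45.763
2 3.916 18.808 79.365
3 2.546 7.946 101.207
4 1.655 3.357 115.403
5 1.076 1.418 124.632
6 0.699 0.599 130.630
final: 130.630 2.229

Arc 1: start y=18.090, vy=22.770 → t=5.334, apex=44.516, x_land=45.763, impact vy=-29.553
  bounce: vy ← 0.65·29.553 = 19.210
Arc 2: start y=0.000, vy=19.210 → t=3.916, apex=18.808, x_land=79.365, impact vy=-19.210
  bounce: vy ← 0.65·19.210 = 12.486
Arc 3: start y=0.000, vy=12.486 → t=2.546, apex=7.946, x_land=101.207, impact vy=-12.486
  bounce: vy ← 0.65·12.486 = 8.116
Arc 4: start y=0.000, vy=8.116 → t=1.655, apex=3.357, x_land=115.403, impact vy=-8.116
  bounce: vy ← 0.65·8.116 = 5.275
Arc 5: start y=0.000, vy=5.275 → t=1.076, apex=1.418, x_land=124.632, impact vy=-5.275
  bounce: vy ← 0.65·5.275 = 3.429
Arc 6: start y=0.000, vy=3.429 → t=0.699, apex=0.599, x_land=130.630, impact vy=-3.429
  bounce: vy ← 0.65·3.429 = 2.229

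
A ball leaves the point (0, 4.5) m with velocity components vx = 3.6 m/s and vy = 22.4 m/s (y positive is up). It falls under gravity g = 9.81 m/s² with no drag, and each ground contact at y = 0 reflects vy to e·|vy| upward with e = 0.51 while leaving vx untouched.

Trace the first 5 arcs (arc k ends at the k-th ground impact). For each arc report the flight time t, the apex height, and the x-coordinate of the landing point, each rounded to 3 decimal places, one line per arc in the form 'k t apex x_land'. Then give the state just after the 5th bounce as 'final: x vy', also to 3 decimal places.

1 4.760 30.074 17.134
2 2.526 7.822 26.227
3 1.288 2.035 30.864
4 0.657 0.529 33.229
5 0.335 0.138 34.435
final: 34.435 0.838

Arc 1: start y=4.500, vy=22.400 → t=4.760, apex=30.074, x_land=17.134, impact vy=-24.291
  bounce: vy ← 0.51·24.291 = 12.388
Arc 2: start y=0.000, vy=12.388 → t=2.526, apex=7.822, x_land=26.227, impact vy=-12.388
  bounce: vy ← 0.51·12.388 = 6.318
Arc 3: start y=0.000, vy=6.318 → t=1.288, apex=2.035, x_land=30.864, impact vy=-6.318
  bounce: vy ← 0.51·6.318 = 3.222
Arc 4: start y=0.000, vy=3.222 → t=0.657, apex=0.529, x_land=33.229, impact vy=-3.222
  bounce: vy ← 0.51·3.222 = 1.643
Arc 5: start y=0.000, vy=1.643 → t=0.335, apex=0.138, x_land=34.435, impact vy=-1.643
  bounce: vy ← 0.51·1.643 = 0.838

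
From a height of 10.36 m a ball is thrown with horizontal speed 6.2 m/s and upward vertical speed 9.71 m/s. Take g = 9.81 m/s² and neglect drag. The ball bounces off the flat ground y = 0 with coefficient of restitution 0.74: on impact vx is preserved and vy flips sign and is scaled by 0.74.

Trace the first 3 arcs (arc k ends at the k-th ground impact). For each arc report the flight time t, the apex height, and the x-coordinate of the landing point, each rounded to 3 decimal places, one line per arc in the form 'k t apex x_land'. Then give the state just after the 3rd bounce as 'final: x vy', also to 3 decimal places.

1 2.748 15.166 17.039
2 2.602 8.305 33.173
3 1.926 4.548 45.113
final: 45.113 6.990

Arc 1: start y=10.360, vy=9.710 → t=2.748, apex=15.166, x_land=17.039, impact vy=-17.250
  bounce: vy ← 0.74·17.250 = 12.765
Arc 2: start y=0.000, vy=12.765 → t=2.602, apex=8.305, x_land=33.173, impact vy=-12.765
  bounce: vy ← 0.74·12.765 = 9.446
Arc 3: start y=0.000, vy=9.446 → t=1.926, apex=4.548, x_land=45.113, impact vy=-9.446
  bounce: vy ← 0.74·9.446 = 6.990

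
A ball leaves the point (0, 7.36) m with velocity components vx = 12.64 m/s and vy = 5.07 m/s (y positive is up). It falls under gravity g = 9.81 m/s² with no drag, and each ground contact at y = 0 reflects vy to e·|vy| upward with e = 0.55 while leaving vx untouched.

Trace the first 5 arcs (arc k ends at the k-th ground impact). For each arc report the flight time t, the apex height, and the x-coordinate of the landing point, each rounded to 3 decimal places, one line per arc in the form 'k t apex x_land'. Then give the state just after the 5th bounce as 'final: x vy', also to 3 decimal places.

Arc 1: start y=7.360, vy=5.070 → t=1.846, apex=8.670, x_land=23.338, impact vy=-13.043
  bounce: vy ← 0.55·13.043 = 7.173
Arc 2: start y=0.000, vy=7.173 → t=1.462, apex=2.623, x_land=41.823, impact vy=-7.173
  bounce: vy ← 0.55·7.173 = 3.945
Arc 3: start y=0.000, vy=3.945 → t=0.804, apex=0.793, x_land=51.990, impact vy=-3.945
  bounce: vy ← 0.55·3.945 = 2.170
Arc 4: start y=0.000, vy=2.170 → t=0.442, apex=0.240, x_land=57.582, impact vy=-2.170
  bounce: vy ← 0.55·2.170 = 1.193
Arc 5: start y=0.000, vy=1.193 → t=0.243, apex=0.073, x_land=60.658, impact vy=-1.193
  bounce: vy ← 0.55·1.193 = 0.656

1 1.846 8.670 23.338
2 1.462 2.623 41.823
3 0.804 0.793 51.990
4 0.442 0.240 57.582
5 0.243 0.073 60.658
final: 60.658 0.656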